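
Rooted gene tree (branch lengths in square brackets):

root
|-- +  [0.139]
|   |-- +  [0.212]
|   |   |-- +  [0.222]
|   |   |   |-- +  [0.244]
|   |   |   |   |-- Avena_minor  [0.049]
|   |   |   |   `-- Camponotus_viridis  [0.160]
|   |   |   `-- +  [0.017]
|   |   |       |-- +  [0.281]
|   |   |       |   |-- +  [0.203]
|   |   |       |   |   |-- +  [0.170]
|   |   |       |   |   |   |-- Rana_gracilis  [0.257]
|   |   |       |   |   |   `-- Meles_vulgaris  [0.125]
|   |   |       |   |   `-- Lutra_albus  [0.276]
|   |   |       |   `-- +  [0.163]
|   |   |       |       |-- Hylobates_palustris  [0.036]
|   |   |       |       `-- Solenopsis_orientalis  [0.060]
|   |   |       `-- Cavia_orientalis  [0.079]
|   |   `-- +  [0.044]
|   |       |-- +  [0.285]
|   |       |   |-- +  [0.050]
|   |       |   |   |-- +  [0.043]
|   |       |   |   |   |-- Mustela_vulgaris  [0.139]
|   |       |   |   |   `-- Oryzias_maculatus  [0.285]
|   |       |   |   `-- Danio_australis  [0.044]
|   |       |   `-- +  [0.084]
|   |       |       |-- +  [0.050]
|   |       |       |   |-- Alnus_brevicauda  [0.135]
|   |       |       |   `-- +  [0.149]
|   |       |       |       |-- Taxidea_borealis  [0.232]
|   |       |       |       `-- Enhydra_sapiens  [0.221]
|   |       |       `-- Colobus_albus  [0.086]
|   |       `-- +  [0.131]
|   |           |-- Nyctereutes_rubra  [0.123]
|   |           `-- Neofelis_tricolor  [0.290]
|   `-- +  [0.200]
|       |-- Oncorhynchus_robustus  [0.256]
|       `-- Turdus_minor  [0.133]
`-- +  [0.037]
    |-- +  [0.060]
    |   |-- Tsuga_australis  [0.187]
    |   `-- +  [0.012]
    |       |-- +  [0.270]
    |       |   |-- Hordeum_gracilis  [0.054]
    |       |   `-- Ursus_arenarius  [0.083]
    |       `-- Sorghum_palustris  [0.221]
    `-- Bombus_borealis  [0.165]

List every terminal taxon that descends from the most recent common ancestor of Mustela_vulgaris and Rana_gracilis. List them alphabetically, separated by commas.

Tracing Mustela_vulgaris: it sits inside (Mustela_vulgaris,Oryzias_maculatus).
Tracing Rana_gracilis: it sits inside (Rana_gracilis,Meles_vulgaris).
The smallest clade enclosing both is (((Avena_minor,Camponotus_viridis),((((Rana_gracilis,Meles_vulgaris),Lutra_albus),(Hylobates_palustris,Solenopsis_orientalis)),Cavia_orientalis)),((((Mustela_vulgaris,Oryzias_maculatus),Danio_australis),((Alnus_brevicauda,(Taxidea_borealis,Enhydra_sapiens)),Colobus_albus)),(Nyctereutes_rubra,Neofelis_tricolor))); the answer is its 17 terminal taxa in alphabetical order.

Alnus_brevicauda, Avena_minor, Camponotus_viridis, Cavia_orientalis, Colobus_albus, Danio_australis, Enhydra_sapiens, Hylobates_palustris, Lutra_albus, Meles_vulgaris, Mustela_vulgaris, Neofelis_tricolor, Nyctereutes_rubra, Oryzias_maculatus, Rana_gracilis, Solenopsis_orientalis, Taxidea_borealis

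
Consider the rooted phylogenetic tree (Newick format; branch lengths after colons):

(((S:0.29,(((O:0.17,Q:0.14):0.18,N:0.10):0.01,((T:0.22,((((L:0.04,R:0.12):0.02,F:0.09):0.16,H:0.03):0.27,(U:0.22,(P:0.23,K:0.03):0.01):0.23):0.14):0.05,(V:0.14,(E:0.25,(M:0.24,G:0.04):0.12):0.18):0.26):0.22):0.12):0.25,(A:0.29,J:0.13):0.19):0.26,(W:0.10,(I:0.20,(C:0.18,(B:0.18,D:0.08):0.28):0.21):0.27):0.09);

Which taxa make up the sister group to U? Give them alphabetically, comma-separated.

K, P

U attaches to the tree at the node subtending (U,(P,K)).
The other lineage descending from that same node — the sister group — is (P,K); its 2 tips in alphabetical order are the answer.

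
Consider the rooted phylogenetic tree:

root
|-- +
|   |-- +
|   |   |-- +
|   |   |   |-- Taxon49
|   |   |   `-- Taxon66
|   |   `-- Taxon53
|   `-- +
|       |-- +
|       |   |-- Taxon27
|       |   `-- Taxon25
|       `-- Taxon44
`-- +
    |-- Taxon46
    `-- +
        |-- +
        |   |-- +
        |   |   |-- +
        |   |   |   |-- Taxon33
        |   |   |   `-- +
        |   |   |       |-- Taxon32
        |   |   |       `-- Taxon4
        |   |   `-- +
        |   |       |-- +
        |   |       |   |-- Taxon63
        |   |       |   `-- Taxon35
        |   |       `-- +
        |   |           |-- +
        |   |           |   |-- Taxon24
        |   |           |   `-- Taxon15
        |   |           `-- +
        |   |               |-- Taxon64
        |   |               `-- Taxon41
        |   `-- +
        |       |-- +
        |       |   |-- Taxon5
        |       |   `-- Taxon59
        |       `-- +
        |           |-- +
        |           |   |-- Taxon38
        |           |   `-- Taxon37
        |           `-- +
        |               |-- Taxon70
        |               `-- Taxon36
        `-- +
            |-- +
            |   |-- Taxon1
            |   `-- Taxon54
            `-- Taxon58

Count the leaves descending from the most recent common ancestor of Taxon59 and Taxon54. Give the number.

18

The MRCA of Taxon59 and Taxon54 is the node subtending ((((Taxon33,(Taxon32,Taxon4)),((Taxon63,Taxon35),((Taxon24,Taxon15),(Taxon64,Taxon41)))),((Taxon5,Taxon59),((Taxon38,Taxon37),(Taxon70,Taxon36)))),((Taxon1,Taxon54),Taxon58)).
That clade contains 18 terminal taxa: Taxon1, Taxon15, Taxon24, Taxon32, Taxon33, Taxon35, Taxon36, Taxon37, Taxon38, Taxon4, Taxon41, Taxon5, Taxon54, Taxon58, Taxon59, Taxon63, Taxon64, Taxon70.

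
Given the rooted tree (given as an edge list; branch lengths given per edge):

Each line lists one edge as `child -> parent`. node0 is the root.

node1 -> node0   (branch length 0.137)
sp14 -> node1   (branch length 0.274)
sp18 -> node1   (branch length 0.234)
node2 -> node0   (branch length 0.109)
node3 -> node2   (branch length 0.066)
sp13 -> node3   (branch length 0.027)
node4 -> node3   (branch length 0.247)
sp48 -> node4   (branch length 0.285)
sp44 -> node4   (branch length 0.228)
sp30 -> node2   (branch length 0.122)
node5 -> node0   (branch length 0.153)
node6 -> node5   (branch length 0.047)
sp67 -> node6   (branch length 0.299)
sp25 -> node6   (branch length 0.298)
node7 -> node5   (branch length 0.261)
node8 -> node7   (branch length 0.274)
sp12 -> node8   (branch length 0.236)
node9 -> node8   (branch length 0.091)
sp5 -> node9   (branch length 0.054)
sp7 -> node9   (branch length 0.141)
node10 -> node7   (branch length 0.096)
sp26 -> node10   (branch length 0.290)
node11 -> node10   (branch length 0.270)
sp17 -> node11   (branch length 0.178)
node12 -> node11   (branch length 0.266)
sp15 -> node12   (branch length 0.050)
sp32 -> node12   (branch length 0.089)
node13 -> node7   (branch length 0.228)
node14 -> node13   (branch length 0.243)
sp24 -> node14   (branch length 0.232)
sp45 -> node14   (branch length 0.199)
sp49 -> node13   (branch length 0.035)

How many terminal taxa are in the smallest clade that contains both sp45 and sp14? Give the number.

The MRCA of sp45 and sp14 is the root, so the clade is the entire tree.
That clade contains 18 terminal taxa: sp12, sp13, sp14, sp15, sp17, sp18, sp24, sp25, sp26, sp30, sp32, sp44, sp45, sp48, sp49, sp5, sp67, sp7.

18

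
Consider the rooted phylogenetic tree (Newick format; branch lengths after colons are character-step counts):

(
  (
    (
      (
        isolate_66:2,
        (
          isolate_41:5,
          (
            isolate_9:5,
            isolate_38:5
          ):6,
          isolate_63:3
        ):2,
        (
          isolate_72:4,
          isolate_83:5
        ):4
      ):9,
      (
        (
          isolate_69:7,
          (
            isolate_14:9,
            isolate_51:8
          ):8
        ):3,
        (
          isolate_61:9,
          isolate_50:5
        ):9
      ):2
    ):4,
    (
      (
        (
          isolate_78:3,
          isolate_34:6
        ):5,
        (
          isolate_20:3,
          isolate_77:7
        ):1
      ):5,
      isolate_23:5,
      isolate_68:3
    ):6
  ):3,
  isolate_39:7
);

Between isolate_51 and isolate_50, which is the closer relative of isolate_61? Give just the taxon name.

The MRCA of isolate_61 and isolate_50 subtends (isolate_61,isolate_50) (2 taxa).
The MRCA of isolate_61 and isolate_51 subtends ((isolate_69,(isolate_14,isolate_51)),(isolate_61,isolate_50)) (5 taxa).
The first is nested inside the second, so isolate_61 shares a more recent common ancestor with isolate_50.

isolate_50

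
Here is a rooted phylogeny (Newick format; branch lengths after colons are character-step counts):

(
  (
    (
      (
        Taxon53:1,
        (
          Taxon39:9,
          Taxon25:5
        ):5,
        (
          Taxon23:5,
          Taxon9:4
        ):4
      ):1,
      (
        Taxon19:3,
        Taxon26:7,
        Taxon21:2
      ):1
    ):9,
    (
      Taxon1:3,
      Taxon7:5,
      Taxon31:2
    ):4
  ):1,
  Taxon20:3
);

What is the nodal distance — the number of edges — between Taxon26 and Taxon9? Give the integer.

5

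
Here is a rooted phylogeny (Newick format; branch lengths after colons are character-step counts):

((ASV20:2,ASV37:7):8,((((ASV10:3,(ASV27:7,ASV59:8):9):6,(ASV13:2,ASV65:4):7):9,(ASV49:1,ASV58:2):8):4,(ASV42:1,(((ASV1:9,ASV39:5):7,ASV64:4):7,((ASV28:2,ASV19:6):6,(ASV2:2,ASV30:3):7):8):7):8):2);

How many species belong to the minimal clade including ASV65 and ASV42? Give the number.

15

The MRCA of ASV65 and ASV42 is the node subtending ((((ASV10,(ASV27,ASV59)),(ASV13,ASV65)),(ASV49,ASV58)),(ASV42,(((ASV1,ASV39),ASV64),((ASV28,ASV19),(ASV2,ASV30))))).
That clade contains 15 terminal taxa: ASV1, ASV10, ASV13, ASV19, ASV2, ASV27, ASV28, ASV30, ASV39, ASV42, ASV49, ASV58, ASV59, ASV64, ASV65.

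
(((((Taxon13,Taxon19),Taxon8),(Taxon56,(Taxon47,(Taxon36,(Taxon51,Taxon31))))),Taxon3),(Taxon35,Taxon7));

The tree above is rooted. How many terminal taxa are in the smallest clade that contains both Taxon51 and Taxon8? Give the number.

The MRCA of Taxon51 and Taxon8 is the node subtending (((Taxon13,Taxon19),Taxon8),(Taxon56,(Taxon47,(Taxon36,(Taxon51,Taxon31))))).
That clade contains 8 terminal taxa: Taxon13, Taxon19, Taxon31, Taxon36, Taxon47, Taxon51, Taxon56, Taxon8.

8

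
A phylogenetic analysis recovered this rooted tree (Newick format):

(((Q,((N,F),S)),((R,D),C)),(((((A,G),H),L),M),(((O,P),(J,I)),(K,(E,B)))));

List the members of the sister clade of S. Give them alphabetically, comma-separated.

S attaches to the tree at the node subtending ((N,F),S).
The other lineage descending from that same node — the sister group — is (N,F); its 2 tips in alphabetical order are the answer.

F, N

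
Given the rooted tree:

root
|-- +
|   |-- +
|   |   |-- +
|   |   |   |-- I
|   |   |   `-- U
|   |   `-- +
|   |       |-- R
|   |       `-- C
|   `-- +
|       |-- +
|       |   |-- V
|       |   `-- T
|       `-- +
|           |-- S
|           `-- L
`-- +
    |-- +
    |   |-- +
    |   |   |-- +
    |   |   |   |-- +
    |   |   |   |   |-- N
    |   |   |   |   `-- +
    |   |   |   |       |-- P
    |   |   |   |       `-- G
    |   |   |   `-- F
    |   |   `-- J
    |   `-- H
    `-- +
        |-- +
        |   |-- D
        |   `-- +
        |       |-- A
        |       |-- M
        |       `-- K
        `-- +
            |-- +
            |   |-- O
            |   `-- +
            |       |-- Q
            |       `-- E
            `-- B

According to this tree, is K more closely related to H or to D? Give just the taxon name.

D

The MRCA of K and D subtends (D,(A,M,K)) (4 taxa).
The MRCA of K and H subtends (((((N,(P,G)),F),J),H),((D,(A,M,K)),((O,(Q,E)),B))) (14 taxa).
The first is nested inside the second, so K shares a more recent common ancestor with D.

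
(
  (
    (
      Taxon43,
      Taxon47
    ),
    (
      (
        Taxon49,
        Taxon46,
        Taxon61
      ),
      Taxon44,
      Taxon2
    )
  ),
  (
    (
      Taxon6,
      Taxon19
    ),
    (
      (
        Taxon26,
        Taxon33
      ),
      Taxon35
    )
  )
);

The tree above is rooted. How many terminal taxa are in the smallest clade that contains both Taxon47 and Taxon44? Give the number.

7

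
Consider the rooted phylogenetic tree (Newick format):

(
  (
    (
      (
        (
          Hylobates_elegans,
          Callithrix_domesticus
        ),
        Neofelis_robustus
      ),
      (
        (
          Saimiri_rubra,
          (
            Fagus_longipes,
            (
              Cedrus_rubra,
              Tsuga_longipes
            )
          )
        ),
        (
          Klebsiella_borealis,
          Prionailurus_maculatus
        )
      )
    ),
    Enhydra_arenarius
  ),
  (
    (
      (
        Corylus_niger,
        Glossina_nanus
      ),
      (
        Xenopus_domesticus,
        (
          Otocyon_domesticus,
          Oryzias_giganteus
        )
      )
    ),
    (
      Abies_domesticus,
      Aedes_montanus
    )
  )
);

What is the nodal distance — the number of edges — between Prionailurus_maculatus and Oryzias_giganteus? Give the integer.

10

The MRCA of Prionailurus_maculatus and Oryzias_giganteus is the root of the tree.
From Prionailurus_maculatus up to that node: 5 branches. From Oryzias_giganteus up to the same node: 5 branches. Total: 5 + 5 = 10.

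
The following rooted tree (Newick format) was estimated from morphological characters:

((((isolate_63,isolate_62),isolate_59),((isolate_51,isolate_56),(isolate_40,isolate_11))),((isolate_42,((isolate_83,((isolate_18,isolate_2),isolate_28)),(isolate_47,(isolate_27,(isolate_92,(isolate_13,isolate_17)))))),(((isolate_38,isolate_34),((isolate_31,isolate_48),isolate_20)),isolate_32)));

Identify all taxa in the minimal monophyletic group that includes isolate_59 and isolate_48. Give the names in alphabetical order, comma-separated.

Tracing isolate_59: it sits inside ((isolate_63,isolate_62),isolate_59).
Tracing isolate_48: it sits inside (isolate_31,isolate_48).
The smallest clade enclosing both is the whole tree (their MRCA is the root), so the answer is all 23 tips in alphabetical order.

isolate_11, isolate_13, isolate_17, isolate_18, isolate_2, isolate_20, isolate_27, isolate_28, isolate_31, isolate_32, isolate_34, isolate_38, isolate_40, isolate_42, isolate_47, isolate_48, isolate_51, isolate_56, isolate_59, isolate_62, isolate_63, isolate_83, isolate_92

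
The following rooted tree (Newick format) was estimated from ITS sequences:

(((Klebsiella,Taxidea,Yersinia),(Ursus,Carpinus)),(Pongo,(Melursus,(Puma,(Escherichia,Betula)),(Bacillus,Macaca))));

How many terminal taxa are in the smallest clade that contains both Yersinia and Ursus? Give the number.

5

The MRCA of Yersinia and Ursus is the node subtending ((Klebsiella,Taxidea,Yersinia),(Ursus,Carpinus)).
That clade contains 5 terminal taxa: Carpinus, Klebsiella, Taxidea, Ursus, Yersinia.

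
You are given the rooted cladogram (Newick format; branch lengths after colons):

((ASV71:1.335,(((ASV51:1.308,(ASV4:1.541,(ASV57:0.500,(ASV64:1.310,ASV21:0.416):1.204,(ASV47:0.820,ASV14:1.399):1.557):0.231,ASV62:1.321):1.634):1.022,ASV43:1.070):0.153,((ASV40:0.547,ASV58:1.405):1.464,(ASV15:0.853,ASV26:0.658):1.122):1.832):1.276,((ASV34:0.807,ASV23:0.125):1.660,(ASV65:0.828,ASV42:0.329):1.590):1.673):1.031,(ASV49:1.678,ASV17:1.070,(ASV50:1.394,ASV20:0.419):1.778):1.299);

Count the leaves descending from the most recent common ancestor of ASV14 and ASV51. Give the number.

8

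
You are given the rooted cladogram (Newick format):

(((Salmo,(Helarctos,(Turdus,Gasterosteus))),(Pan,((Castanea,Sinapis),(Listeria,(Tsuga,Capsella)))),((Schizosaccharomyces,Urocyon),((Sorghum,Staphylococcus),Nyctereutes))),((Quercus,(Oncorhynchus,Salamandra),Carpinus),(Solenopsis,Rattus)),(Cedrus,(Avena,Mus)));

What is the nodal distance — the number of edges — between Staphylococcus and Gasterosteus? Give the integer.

The MRCA of Staphylococcus and Gasterosteus is the node subtending ((Salmo,(Helarctos,(Turdus,Gasterosteus))),(Pan,((Castanea,Sinapis),(Listeria,(Tsuga,Capsella)))),((Schizosaccharomyces,Urocyon),((Sorghum,Staphylococcus),Nyctereutes))).
From Staphylococcus up to that node: 4 branches. From Gasterosteus up to the same node: 4 branches. Total: 4 + 4 = 8.

8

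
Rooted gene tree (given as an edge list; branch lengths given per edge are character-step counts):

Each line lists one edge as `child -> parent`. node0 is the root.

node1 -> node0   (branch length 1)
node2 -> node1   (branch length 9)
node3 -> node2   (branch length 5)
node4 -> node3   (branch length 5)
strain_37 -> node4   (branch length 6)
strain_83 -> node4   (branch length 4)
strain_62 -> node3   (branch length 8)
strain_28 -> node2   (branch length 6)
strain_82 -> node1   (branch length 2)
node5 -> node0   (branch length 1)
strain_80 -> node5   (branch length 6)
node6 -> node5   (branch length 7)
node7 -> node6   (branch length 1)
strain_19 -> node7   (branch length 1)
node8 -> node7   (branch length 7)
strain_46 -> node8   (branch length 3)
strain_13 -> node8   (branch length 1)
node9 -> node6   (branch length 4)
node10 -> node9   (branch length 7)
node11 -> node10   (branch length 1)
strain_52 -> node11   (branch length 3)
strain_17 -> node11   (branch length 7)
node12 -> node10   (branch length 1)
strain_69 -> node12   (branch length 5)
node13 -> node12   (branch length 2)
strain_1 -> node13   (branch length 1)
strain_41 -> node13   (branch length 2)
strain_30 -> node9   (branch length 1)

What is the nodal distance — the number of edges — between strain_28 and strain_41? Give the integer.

10

The MRCA of strain_28 and strain_41 is the root of the tree.
From strain_28 up to that node: 3 branches. From strain_41 up to the same node: 7 branches. Total: 3 + 7 = 10.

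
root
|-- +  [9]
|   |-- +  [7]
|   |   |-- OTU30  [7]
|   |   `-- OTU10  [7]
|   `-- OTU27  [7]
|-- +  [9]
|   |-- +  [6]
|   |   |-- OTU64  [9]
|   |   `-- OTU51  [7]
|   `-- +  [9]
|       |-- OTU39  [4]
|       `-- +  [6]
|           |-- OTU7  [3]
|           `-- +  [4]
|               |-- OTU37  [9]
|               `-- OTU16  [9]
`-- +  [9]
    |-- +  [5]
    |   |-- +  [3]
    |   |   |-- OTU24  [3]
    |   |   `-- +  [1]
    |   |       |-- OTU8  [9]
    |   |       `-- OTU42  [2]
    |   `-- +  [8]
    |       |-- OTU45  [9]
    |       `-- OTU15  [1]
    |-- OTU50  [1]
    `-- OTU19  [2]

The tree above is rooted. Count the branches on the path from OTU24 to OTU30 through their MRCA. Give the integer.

The MRCA of OTU24 and OTU30 is the root of the tree.
From OTU24 up to that node: 4 branches. From OTU30 up to the same node: 3 branches. Total: 4 + 3 = 7.

7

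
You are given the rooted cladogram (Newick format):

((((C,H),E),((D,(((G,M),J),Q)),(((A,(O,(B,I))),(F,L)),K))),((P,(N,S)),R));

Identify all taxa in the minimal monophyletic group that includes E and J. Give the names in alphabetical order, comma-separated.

A, B, C, D, E, F, G, H, I, J, K, L, M, O, Q

Tracing E: it sits inside ((C,H),E).
Tracing J: it sits inside ((G,M),J).
The smallest clade enclosing both is (((C,H),E),((D,(((G,M),J),Q)),(((A,(O,(B,I))),(F,L)),K))); the answer is its 15 terminal taxa in alphabetical order.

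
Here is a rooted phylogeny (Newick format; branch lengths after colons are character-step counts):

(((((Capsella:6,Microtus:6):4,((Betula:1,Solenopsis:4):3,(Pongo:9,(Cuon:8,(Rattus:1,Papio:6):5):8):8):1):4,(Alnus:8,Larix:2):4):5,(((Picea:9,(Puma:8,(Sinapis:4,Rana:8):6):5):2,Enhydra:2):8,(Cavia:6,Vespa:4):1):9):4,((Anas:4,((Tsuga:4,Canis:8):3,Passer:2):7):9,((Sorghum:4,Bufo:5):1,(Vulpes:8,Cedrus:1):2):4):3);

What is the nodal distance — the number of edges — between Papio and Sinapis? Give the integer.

13

The MRCA of Papio and Sinapis is the node subtending ((((Capsella,Microtus),((Betula,Solenopsis),(Pongo,(Cuon,(Rattus,Papio))))),(Alnus,Larix)),(((Picea,(Puma,(Sinapis,Rana))),Enhydra),(Cavia,Vespa))).
From Papio up to that node: 7 branches. From Sinapis up to the same node: 6 branches. Total: 7 + 6 = 13.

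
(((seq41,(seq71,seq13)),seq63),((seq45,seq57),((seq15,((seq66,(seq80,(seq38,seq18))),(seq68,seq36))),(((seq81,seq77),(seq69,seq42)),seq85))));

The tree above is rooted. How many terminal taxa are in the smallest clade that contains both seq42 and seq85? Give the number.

5

The MRCA of seq42 and seq85 is the node subtending (((seq81,seq77),(seq69,seq42)),seq85).
That clade contains 5 terminal taxa: seq42, seq69, seq77, seq81, seq85.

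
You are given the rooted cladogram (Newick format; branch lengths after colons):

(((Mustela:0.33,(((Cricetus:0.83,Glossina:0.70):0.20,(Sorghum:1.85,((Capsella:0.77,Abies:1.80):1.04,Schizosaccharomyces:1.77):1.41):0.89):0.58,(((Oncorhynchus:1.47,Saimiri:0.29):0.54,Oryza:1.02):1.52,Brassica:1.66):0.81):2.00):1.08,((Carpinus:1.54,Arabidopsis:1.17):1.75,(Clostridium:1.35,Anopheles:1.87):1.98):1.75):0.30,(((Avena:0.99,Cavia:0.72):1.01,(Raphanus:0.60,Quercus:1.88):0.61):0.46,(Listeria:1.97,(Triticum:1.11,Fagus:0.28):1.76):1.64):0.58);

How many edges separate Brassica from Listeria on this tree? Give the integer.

The MRCA of Brassica and Listeria is the root of the tree.
From Brassica up to that node: 5 branches. From Listeria up to the same node: 3 branches. Total: 5 + 3 = 8.

8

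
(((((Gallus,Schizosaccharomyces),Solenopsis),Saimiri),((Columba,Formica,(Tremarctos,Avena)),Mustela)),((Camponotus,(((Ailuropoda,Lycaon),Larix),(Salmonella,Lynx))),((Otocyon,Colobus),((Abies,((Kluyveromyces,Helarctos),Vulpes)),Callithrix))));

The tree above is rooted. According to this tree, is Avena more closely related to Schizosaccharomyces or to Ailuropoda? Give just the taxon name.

Schizosaccharomyces

The MRCA of Avena and Schizosaccharomyces subtends ((((Gallus,Schizosaccharomyces),Solenopsis),Saimiri),((Columba,Formica,(Tremarctos,Avena)),Mustela)) (9 taxa).
The MRCA of Avena and Ailuropoda is the root, subtending the entire tree (22 taxa).
The first is nested inside the second, so Avena shares a more recent common ancestor with Schizosaccharomyces.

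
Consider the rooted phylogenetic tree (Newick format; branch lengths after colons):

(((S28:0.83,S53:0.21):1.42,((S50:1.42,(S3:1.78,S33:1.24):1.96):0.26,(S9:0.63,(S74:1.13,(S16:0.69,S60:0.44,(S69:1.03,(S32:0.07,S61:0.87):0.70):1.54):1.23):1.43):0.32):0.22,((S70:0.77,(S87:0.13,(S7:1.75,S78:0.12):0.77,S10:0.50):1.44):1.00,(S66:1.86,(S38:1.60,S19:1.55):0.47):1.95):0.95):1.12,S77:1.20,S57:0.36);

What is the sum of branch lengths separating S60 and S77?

5.96

The path runs S60 → … → MRCA → … → S77; the MRCA is the root of the tree.
Branch lengths along that path: 0.44 + 1.23 + 1.43 + 0.32 + 0.22 + 1.12 + 1.20 = 5.96.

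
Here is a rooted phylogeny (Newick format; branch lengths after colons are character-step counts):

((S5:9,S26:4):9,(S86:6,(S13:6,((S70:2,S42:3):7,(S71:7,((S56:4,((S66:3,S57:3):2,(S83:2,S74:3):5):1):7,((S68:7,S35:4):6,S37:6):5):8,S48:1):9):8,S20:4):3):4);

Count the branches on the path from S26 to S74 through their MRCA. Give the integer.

The MRCA of S26 and S74 is the root of the tree.
From S26 up to that node: 2 branches. From S74 up to the same node: 9 branches. Total: 2 + 9 = 11.

11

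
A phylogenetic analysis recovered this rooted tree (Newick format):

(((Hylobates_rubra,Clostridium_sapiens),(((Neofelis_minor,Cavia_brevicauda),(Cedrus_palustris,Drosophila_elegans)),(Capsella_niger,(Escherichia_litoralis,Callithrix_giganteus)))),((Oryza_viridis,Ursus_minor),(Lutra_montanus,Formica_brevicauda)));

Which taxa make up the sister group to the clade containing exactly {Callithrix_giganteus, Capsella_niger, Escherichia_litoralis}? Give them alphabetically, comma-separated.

Cavia_brevicauda, Cedrus_palustris, Drosophila_elegans, Neofelis_minor

The clade containing exactly {Callithrix_giganteus, Capsella_niger, Escherichia_litoralis} attaches to the tree at the node subtending (((Neofelis_minor,Cavia_brevicauda),(Cedrus_palustris,Drosophila_elegans)),(Capsella_niger,(Escherichia_litoralis,Callithrix_giganteus))).
The other lineage descending from that same node — the sister group — is ((Neofelis_minor,Cavia_brevicauda),(Cedrus_palustris,Drosophila_elegans)); its 4 tips in alphabetical order are the answer.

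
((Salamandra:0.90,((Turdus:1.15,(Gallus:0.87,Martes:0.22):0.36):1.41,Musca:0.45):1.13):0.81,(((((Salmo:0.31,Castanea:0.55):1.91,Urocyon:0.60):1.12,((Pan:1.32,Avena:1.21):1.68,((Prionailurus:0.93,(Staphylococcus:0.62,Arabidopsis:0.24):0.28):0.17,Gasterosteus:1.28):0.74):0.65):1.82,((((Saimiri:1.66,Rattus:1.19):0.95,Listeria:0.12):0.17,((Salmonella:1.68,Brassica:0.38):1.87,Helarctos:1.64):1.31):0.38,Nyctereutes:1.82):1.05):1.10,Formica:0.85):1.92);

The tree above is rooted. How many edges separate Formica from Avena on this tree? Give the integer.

The MRCA of Formica and Avena is the node subtending (((((Salmo,Castanea),Urocyon),((Pan,Avena),((Prionailurus,(Staphylococcus,Arabidopsis)),Gasterosteus))),((((Saimiri,Rattus),Listeria),((Salmonella,Brassica),Helarctos)),Nyctereutes)),Formica).
From Formica up to that node: 1 branch. From Avena up to the same node: 5 branches. Total: 1 + 5 = 6.

6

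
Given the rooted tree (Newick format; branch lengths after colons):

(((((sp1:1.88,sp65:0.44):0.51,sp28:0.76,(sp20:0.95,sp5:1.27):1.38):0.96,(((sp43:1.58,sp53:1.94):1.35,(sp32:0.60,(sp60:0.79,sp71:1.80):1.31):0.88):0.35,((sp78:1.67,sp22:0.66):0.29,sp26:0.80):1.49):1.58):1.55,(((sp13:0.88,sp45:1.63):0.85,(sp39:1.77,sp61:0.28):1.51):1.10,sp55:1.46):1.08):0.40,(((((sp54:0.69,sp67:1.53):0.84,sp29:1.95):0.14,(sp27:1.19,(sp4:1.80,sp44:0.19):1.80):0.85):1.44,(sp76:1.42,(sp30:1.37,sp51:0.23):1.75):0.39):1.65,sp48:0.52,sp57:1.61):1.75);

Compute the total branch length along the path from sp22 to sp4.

15.26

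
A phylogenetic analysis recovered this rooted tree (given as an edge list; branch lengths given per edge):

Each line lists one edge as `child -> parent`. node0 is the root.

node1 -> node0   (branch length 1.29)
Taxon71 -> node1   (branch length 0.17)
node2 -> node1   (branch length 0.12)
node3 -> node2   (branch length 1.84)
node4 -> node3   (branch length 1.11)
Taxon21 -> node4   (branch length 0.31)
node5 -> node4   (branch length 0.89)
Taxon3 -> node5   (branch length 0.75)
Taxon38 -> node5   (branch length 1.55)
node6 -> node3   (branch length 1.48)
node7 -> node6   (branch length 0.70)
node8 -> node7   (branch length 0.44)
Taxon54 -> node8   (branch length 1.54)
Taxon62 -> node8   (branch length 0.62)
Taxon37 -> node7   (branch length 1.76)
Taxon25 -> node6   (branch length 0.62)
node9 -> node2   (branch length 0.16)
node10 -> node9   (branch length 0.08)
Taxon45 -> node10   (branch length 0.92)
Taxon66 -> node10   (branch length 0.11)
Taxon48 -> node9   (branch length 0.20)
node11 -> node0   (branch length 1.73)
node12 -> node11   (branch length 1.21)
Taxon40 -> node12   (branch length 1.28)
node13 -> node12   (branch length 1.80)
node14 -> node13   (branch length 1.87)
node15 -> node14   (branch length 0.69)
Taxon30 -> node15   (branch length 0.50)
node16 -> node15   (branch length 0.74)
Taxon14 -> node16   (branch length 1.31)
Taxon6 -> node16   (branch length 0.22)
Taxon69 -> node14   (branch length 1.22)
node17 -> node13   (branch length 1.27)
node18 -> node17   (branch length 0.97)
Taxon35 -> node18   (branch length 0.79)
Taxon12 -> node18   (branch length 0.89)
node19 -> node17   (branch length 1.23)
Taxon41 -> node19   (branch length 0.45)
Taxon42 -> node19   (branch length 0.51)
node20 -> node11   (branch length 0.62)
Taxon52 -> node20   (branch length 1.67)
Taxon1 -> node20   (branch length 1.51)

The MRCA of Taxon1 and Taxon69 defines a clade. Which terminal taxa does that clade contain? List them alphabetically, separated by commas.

Taxon1, Taxon12, Taxon14, Taxon30, Taxon35, Taxon40, Taxon41, Taxon42, Taxon52, Taxon6, Taxon69

Tracing Taxon1: it sits inside (Taxon52,Taxon1).
Tracing Taxon69: it sits inside ((Taxon30,(Taxon14,Taxon6)),Taxon69).
The smallest clade enclosing both is ((Taxon40,(((Taxon30,(Taxon14,Taxon6)),Taxon69),((Taxon35,Taxon12),(Taxon41,Taxon42)))),(Taxon52,Taxon1)); the answer is its 11 terminal taxa in alphabetical order.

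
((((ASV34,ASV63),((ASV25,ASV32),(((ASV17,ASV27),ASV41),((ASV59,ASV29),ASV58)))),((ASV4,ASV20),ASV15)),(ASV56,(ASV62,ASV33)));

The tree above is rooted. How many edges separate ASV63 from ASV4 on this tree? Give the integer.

The MRCA of ASV63 and ASV4 is the node subtending (((ASV34,ASV63),((ASV25,ASV32),(((ASV17,ASV27),ASV41),((ASV59,ASV29),ASV58)))),((ASV4,ASV20),ASV15)).
From ASV63 up to that node: 3 branches. From ASV4 up to the same node: 3 branches. Total: 3 + 3 = 6.

6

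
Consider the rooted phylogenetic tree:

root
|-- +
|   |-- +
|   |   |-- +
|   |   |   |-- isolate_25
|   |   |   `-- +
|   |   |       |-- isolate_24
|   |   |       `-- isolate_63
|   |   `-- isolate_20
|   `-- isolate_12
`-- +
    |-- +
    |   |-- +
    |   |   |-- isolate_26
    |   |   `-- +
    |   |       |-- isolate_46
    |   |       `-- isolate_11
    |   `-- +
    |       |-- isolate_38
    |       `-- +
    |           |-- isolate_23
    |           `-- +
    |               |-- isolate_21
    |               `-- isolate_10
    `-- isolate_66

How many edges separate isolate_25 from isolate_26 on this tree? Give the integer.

8

The MRCA of isolate_25 and isolate_26 is the root of the tree.
From isolate_25 up to that node: 4 branches. From isolate_26 up to the same node: 4 branches. Total: 4 + 4 = 8.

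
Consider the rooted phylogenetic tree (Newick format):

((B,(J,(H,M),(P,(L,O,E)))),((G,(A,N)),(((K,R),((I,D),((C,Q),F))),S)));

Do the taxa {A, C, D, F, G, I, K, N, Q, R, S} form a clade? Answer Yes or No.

Yes

The most recent common ancestor of these taxa subtends ((G,(A,N)),(((K,R),((I,D),((C,Q),F))),S)).
That clade has exactly 11 tips — every listed taxon and nothing else — so the group is monophyletic.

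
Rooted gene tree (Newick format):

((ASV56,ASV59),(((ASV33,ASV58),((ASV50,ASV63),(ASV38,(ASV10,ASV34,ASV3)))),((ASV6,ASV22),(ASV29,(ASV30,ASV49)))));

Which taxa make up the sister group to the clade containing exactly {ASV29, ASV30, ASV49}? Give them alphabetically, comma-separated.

The clade containing exactly {ASV29, ASV30, ASV49} attaches to the tree at the node subtending ((ASV6,ASV22),(ASV29,(ASV30,ASV49))).
The other lineage descending from that same node — the sister group — is (ASV6,ASV22); its 2 tips in alphabetical order are the answer.

ASV22, ASV6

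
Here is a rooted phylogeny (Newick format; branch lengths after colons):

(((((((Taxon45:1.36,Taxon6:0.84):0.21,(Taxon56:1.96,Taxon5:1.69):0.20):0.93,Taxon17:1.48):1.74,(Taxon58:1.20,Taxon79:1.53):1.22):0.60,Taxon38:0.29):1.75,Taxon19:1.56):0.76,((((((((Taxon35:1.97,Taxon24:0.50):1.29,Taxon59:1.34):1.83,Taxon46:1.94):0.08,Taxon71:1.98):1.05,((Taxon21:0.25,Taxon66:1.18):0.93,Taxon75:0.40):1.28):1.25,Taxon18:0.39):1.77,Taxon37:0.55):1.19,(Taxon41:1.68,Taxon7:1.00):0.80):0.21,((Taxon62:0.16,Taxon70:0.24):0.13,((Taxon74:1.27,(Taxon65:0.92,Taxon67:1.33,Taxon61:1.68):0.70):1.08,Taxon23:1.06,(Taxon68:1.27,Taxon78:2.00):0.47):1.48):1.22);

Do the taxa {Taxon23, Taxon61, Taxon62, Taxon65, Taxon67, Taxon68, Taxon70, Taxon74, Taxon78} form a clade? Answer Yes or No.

The most recent common ancestor of these taxa subtends ((Taxon62,Taxon70),((Taxon74,(Taxon65,Taxon67,Taxon61)),Taxon23,(Taxon68,Taxon78))).
That clade has exactly 9 tips — every listed taxon and nothing else — so the group is monophyletic.

Yes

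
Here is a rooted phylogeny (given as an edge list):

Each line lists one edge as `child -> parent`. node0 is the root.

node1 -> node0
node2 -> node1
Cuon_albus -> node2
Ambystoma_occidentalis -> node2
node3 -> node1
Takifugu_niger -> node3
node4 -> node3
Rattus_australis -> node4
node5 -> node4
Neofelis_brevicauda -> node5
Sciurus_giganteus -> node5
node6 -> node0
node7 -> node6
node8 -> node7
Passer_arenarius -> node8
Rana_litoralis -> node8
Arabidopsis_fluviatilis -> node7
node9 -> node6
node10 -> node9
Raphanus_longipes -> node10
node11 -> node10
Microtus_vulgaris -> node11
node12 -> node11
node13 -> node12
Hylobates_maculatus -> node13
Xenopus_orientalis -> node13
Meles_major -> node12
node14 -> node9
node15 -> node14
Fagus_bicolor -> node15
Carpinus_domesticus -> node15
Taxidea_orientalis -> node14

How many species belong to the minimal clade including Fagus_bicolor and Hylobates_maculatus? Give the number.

The MRCA of Fagus_bicolor and Hylobates_maculatus is the node subtending ((Raphanus_longipes,(Microtus_vulgaris,((Hylobates_maculatus,Xenopus_orientalis),Meles_major))),((Fagus_bicolor,Carpinus_domesticus),Taxidea_orientalis)).
That clade contains 8 terminal taxa: Carpinus_domesticus, Fagus_bicolor, Hylobates_maculatus, Meles_major, Microtus_vulgaris, Raphanus_longipes, Taxidea_orientalis, Xenopus_orientalis.

8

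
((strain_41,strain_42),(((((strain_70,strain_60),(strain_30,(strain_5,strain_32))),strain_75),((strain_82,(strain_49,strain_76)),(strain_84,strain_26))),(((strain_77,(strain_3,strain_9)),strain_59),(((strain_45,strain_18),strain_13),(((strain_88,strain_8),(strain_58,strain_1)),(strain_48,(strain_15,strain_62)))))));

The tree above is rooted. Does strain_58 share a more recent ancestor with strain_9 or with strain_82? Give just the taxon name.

strain_9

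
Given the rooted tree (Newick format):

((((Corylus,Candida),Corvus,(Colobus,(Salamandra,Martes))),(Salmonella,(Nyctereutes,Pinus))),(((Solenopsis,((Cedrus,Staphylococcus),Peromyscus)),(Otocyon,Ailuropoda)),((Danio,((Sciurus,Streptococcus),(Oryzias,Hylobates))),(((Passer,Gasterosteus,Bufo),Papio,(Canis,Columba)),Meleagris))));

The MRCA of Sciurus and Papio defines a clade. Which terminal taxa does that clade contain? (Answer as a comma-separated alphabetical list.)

Tracing Sciurus: it sits inside (Sciurus,Streptococcus).
Tracing Papio: it sits inside ((Passer,Gasterosteus,Bufo),Papio,(Canis,Columba)).
The smallest clade enclosing both is ((Danio,((Sciurus,Streptococcus),(Oryzias,Hylobates))),(((Passer,Gasterosteus,Bufo),Papio,(Canis,Columba)),Meleagris)); the answer is its 12 terminal taxa in alphabetical order.

Bufo, Canis, Columba, Danio, Gasterosteus, Hylobates, Meleagris, Oryzias, Papio, Passer, Sciurus, Streptococcus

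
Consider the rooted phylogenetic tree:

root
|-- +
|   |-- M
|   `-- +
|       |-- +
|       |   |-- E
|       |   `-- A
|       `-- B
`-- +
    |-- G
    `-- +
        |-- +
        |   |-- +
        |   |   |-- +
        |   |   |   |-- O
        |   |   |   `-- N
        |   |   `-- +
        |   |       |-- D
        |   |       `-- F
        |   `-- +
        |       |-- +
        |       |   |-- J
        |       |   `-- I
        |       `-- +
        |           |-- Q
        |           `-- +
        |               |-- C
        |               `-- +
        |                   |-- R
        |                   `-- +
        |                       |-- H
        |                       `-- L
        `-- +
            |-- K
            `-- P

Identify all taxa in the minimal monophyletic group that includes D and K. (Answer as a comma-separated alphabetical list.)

Tracing D: it sits inside (D,F).
Tracing K: it sits inside (K,P).
The smallest clade enclosing both is ((((O,N),(D,F)),((J,I),(Q,(C,(R,(H,L)))))),(K,P)); the answer is its 13 terminal taxa in alphabetical order.

C, D, F, H, I, J, K, L, N, O, P, Q, R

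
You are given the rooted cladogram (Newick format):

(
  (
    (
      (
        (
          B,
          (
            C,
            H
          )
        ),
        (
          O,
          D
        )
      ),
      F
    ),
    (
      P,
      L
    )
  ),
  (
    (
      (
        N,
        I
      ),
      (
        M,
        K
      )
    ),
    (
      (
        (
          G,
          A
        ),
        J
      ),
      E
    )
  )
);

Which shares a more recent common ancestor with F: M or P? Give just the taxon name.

P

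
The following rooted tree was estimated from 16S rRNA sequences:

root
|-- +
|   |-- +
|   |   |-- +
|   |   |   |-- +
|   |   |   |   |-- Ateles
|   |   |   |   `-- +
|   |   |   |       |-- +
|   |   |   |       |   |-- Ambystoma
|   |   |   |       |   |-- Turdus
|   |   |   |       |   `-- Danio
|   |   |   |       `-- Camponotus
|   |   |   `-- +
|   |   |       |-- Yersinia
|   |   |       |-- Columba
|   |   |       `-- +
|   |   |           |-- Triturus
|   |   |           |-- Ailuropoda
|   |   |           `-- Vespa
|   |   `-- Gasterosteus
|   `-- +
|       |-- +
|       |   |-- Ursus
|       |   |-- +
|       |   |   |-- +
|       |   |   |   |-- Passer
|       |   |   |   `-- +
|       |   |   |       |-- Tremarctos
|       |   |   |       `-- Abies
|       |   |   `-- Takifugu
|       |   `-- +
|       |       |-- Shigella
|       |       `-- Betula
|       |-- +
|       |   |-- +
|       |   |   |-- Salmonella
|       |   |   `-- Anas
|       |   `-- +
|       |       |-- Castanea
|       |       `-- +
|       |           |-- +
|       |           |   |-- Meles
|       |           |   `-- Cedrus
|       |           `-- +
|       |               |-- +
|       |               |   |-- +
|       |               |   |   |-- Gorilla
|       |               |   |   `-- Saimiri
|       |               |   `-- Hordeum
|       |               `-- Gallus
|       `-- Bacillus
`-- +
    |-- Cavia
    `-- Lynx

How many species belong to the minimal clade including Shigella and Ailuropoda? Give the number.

The MRCA of Shigella and Ailuropoda is the node subtending ((((Ateles,((Ambystoma,Turdus,Danio),Camponotus)),(Yersinia,Columba,(Triturus,Ailuropoda,Vespa))),Gasterosteus),((Ursus,((Passer,(Tremarctos,Abies)),Takifugu),(Shigella,Betula)),((Salmonella,Anas),(Castanea,((Meles,Cedrus),(((Gorilla,Saimiri),Hordeum),Gallus)))),Bacillus)).
That clade contains 28 terminal taxa: Abies, Ailuropoda, Ambystoma, Anas, Ateles, Bacillus, Betula, Camponotus, Castanea, Cedrus, Columba, Danio, Gallus, Gasterosteus, Gorilla, Hordeum, Meles, Passer, Saimiri, Salmonella, Shigella, Takifugu, Tremarctos, Triturus, Turdus, Ursus, Vespa, Yersinia.

28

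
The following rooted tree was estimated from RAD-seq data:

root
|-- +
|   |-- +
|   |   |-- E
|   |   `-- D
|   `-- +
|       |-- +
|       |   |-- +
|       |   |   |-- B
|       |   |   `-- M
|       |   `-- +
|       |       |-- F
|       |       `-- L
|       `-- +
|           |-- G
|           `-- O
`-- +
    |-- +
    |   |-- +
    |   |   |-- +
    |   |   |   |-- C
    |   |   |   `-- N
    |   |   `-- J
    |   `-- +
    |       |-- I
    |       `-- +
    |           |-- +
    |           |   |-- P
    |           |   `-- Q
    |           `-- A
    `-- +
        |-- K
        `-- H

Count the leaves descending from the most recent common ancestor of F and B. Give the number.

The MRCA of F and B is the node subtending ((B,M),(F,L)).
That clade contains 4 terminal taxa: B, F, L, M.

4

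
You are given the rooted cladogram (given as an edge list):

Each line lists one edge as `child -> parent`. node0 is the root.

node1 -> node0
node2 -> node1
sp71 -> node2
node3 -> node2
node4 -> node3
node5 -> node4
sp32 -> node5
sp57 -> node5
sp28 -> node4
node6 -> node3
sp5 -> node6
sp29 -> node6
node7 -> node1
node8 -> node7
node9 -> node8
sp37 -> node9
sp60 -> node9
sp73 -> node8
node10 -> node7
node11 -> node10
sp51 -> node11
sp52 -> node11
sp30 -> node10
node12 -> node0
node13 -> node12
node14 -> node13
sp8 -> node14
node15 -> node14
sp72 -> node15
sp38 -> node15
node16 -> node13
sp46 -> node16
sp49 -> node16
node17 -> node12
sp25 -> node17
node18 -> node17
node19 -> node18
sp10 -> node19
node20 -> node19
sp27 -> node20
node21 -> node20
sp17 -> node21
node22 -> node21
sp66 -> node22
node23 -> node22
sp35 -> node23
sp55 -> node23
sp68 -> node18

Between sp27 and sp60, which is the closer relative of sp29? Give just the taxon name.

The MRCA of sp29 and sp60 subtends ((sp71,(((sp32,sp57),sp28),(sp5,sp29))),(((sp37,sp60),sp73),((sp51,sp52),sp30))) (12 taxa).
The MRCA of sp29 and sp27 is the root, subtending the entire tree (25 taxa).
The first is nested inside the second, so sp29 shares a more recent common ancestor with sp60.

sp60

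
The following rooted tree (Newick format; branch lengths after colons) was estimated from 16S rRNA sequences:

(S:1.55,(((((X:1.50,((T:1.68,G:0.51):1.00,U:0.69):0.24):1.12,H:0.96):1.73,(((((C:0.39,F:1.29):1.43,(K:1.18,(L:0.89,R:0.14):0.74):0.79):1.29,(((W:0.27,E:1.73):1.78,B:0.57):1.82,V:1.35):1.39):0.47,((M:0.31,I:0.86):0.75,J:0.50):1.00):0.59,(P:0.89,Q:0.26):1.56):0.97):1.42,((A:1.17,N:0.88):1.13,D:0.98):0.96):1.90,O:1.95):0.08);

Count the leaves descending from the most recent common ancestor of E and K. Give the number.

The MRCA of E and K is the node subtending (((C,F),(K,(L,R))),(((W,E),B),V)).
That clade contains 9 terminal taxa: B, C, E, F, K, L, R, V, W.

9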